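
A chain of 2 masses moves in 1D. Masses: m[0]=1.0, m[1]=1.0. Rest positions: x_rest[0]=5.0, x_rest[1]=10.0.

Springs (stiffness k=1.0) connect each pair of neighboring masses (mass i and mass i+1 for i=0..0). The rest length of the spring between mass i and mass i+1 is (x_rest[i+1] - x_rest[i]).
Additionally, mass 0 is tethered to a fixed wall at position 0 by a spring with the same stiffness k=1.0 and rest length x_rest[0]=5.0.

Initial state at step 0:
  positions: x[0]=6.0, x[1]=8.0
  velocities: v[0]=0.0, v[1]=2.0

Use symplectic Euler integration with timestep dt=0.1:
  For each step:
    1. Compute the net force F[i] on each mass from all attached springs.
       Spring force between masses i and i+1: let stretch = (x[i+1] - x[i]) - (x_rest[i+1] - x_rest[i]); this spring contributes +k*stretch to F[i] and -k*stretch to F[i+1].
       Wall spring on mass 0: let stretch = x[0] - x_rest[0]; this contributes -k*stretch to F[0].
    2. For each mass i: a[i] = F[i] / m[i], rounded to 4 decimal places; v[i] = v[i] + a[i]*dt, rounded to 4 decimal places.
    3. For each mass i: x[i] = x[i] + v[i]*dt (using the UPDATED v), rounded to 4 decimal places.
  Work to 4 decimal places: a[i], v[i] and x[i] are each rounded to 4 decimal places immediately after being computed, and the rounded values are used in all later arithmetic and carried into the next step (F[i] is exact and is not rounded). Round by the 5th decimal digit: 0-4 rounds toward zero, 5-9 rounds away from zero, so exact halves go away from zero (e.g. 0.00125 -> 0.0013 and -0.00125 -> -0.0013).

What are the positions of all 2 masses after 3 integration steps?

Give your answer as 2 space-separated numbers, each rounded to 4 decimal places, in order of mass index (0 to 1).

Step 0: x=[6.0000 8.0000] v=[0.0000 2.0000]
Step 1: x=[5.9600 8.2300] v=[-0.4000 2.3000]
Step 2: x=[5.8831 8.4873] v=[-0.7690 2.5730]
Step 3: x=[5.7734 8.7686] v=[-1.0969 2.8126]

Answer: 5.7734 8.7686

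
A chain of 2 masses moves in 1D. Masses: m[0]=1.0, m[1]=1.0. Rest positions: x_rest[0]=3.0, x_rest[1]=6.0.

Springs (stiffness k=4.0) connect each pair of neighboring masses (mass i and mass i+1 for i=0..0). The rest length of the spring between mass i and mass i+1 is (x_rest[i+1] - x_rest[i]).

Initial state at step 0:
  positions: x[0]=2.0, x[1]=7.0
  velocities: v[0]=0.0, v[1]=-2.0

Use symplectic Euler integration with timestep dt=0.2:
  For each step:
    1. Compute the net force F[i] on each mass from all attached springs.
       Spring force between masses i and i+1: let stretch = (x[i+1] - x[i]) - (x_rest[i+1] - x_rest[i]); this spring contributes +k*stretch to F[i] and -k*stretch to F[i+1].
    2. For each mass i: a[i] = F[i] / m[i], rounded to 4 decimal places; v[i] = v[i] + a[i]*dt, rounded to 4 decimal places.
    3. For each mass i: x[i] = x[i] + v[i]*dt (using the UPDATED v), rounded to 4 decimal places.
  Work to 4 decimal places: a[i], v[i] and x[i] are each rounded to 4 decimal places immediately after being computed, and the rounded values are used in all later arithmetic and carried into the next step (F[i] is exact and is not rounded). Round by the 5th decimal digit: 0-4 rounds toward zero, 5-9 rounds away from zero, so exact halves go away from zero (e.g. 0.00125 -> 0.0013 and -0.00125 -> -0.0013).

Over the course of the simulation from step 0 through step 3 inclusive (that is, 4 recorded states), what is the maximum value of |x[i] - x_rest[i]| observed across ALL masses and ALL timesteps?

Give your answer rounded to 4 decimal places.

Answer: 1.4052

Derivation:
Step 0: x=[2.0000 7.0000] v=[0.0000 -2.0000]
Step 1: x=[2.3200 6.2800] v=[1.6000 -3.6000]
Step 2: x=[2.7936 5.4064] v=[2.3680 -4.3680]
Step 3: x=[3.2052 4.5948] v=[2.0582 -4.0582]
Max displacement = 1.4052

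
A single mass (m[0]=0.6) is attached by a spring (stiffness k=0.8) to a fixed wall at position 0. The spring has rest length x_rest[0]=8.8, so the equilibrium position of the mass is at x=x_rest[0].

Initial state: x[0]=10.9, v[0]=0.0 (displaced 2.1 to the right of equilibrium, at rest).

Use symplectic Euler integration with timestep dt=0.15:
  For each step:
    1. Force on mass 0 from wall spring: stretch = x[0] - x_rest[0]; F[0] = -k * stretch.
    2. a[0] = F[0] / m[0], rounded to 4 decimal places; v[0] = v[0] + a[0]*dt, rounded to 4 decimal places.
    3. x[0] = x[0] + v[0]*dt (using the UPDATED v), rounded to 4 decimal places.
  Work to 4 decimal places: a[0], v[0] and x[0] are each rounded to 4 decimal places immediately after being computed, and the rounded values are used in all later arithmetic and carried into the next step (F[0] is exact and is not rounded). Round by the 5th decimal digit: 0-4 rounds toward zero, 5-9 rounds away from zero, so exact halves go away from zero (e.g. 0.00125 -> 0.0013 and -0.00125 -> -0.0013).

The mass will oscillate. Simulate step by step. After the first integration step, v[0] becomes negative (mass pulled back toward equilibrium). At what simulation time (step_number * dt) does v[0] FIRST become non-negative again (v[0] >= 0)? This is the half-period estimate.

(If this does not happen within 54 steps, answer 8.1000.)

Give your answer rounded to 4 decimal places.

Step 0: x=[10.9000] v=[0.0000]
Step 1: x=[10.8370] v=[-0.4200]
Step 2: x=[10.7129] v=[-0.8274]
Step 3: x=[10.5314] v=[-1.2100]
Step 4: x=[10.2980] v=[-1.5563]
Step 5: x=[10.0196] v=[-1.8559]
Step 6: x=[9.7046] v=[-2.0998]
Step 7: x=[9.3625] v=[-2.2807]
Step 8: x=[9.0035] v=[-2.3932]
Step 9: x=[8.6384] v=[-2.4339]
Step 10: x=[8.2782] v=[-2.4016]
Step 11: x=[7.9336] v=[-2.2972]
Step 12: x=[7.6150] v=[-2.1239]
Step 13: x=[7.3320] v=[-1.8869]
Step 14: x=[7.0930] v=[-1.5933]
Step 15: x=[6.9052] v=[-1.2519]
Step 16: x=[6.7743] v=[-0.8729]
Step 17: x=[6.7041] v=[-0.4678]
Step 18: x=[6.6968] v=[-0.0486]
Step 19: x=[6.7526] v=[0.3720]
First v>=0 after going negative at step 19, time=2.8500

Answer: 2.8500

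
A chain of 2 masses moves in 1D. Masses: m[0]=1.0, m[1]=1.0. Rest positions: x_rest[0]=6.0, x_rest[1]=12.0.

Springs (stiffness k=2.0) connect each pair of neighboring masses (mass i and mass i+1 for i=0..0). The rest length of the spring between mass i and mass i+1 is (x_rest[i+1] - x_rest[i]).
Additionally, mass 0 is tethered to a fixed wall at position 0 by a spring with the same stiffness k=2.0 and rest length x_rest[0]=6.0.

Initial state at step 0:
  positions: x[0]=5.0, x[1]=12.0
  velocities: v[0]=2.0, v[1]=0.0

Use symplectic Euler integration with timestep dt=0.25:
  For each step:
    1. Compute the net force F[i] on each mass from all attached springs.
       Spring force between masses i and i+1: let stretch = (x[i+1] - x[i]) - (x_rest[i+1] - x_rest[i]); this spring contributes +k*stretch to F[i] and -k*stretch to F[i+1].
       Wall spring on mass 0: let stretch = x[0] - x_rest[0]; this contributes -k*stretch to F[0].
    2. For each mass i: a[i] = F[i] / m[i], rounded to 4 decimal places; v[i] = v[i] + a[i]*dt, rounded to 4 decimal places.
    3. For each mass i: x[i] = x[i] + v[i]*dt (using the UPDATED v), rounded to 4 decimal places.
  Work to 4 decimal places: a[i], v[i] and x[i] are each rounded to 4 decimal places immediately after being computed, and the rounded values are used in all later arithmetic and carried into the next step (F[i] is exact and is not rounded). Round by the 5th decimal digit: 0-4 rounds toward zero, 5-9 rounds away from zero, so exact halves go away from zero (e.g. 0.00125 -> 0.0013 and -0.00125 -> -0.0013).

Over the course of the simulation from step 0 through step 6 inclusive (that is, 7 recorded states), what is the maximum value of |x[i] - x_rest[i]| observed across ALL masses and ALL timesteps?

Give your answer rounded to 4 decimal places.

Answer: 1.4693

Derivation:
Step 0: x=[5.0000 12.0000] v=[2.0000 0.0000]
Step 1: x=[5.7500 11.8750] v=[3.0000 -0.5000]
Step 2: x=[6.5469 11.7344] v=[3.1875 -0.5625]
Step 3: x=[7.1739 11.6953] v=[2.5078 -0.1563]
Step 4: x=[7.4693 11.8411] v=[1.1816 0.5830]
Step 5: x=[7.3775 12.1904] v=[-0.3672 1.3971]
Step 6: x=[6.9651 12.6881] v=[-1.6495 1.9907]
Max displacement = 1.4693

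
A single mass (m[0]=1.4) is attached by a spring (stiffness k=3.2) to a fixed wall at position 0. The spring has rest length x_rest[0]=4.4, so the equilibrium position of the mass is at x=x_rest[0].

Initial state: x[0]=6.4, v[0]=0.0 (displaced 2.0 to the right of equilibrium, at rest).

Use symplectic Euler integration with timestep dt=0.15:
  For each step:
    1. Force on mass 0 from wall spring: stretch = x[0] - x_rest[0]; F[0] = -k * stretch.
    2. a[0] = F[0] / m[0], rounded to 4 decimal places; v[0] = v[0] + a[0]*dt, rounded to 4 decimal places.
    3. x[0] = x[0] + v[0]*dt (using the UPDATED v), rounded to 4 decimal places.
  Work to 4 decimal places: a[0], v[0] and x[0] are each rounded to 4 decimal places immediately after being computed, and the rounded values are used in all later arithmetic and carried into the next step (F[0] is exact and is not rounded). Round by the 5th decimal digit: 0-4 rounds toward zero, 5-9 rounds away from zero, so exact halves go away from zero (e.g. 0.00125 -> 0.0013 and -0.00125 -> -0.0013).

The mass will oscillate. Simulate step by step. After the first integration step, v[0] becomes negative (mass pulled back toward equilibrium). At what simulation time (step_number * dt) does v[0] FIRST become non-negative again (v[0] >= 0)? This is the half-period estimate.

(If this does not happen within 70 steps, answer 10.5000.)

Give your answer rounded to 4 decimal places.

Step 0: x=[6.4000] v=[0.0000]
Step 1: x=[6.2971] v=[-0.6857]
Step 2: x=[6.0967] v=[-1.3361]
Step 3: x=[5.8090] v=[-1.9178]
Step 4: x=[5.4489] v=[-2.4009]
Step 5: x=[5.0348] v=[-2.7605]
Step 6: x=[4.5881] v=[-2.9782]
Step 7: x=[4.1317] v=[-3.0427]
Step 8: x=[3.6891] v=[-2.9507]
Step 9: x=[3.2831] v=[-2.7070]
Step 10: x=[2.9345] v=[-2.3241]
Step 11: x=[2.6613] v=[-1.8216]
Step 12: x=[2.4775] v=[-1.2255]
Step 13: x=[2.3925] v=[-0.5664]
Step 14: x=[2.4108] v=[0.1219]
First v>=0 after going negative at step 14, time=2.1000

Answer: 2.1000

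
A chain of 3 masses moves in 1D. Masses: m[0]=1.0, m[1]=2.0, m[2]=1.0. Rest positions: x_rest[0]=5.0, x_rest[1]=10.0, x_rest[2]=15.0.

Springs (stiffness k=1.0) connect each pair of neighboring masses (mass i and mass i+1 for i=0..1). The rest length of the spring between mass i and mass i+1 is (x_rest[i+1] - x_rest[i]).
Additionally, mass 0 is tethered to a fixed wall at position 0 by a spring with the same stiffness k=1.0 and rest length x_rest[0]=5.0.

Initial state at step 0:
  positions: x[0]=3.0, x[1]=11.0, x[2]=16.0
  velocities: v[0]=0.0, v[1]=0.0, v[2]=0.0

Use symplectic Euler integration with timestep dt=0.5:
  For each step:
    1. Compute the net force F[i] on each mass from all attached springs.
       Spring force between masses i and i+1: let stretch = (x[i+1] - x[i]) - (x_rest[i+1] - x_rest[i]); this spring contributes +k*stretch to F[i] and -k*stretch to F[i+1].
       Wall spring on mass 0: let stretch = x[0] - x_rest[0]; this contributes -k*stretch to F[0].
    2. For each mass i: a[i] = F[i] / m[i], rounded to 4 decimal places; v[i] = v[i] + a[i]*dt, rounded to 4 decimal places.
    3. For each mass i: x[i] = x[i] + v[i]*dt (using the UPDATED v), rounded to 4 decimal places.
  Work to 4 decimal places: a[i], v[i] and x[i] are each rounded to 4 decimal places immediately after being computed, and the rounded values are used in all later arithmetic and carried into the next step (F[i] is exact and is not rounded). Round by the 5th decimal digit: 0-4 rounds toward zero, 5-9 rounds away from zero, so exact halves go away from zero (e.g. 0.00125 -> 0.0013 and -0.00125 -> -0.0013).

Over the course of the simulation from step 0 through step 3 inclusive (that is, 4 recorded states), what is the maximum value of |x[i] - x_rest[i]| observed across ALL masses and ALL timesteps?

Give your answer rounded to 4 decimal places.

Answer: 2.3282

Derivation:
Step 0: x=[3.0000 11.0000 16.0000] v=[0.0000 0.0000 0.0000]
Step 1: x=[4.2500 10.6250 16.0000] v=[2.5000 -0.7500 0.0000]
Step 2: x=[6.0313 10.1250 15.9063] v=[3.5625 -1.0000 -0.1875]
Step 3: x=[7.3282 9.8360 15.6172] v=[2.5937 -0.5781 -0.5782]
Max displacement = 2.3282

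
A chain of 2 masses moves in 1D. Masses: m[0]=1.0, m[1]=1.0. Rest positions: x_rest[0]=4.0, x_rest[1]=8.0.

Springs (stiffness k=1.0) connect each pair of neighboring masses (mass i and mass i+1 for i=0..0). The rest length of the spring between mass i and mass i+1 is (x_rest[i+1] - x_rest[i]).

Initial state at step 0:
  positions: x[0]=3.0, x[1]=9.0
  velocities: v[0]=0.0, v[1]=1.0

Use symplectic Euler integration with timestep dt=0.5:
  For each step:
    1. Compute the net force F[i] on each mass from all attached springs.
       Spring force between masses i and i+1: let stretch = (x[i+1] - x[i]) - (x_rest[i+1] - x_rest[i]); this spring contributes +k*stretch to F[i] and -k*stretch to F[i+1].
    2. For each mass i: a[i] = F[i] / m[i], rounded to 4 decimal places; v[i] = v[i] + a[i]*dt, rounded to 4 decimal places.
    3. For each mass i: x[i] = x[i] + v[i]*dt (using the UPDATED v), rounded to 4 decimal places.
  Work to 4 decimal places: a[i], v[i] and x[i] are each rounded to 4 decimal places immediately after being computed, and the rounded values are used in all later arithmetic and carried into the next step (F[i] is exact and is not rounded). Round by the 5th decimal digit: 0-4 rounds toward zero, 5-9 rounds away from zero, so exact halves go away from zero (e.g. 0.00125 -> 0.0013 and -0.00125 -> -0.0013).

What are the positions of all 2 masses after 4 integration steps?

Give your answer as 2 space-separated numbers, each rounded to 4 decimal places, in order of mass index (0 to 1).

Step 0: x=[3.0000 9.0000] v=[0.0000 1.0000]
Step 1: x=[3.5000 9.0000] v=[1.0000 0.0000]
Step 2: x=[4.3750 8.6250] v=[1.7500 -0.7500]
Step 3: x=[5.3125 8.1875] v=[1.8750 -0.8750]
Step 4: x=[5.9688 8.0313] v=[1.3125 -0.3125]

Answer: 5.9688 8.0313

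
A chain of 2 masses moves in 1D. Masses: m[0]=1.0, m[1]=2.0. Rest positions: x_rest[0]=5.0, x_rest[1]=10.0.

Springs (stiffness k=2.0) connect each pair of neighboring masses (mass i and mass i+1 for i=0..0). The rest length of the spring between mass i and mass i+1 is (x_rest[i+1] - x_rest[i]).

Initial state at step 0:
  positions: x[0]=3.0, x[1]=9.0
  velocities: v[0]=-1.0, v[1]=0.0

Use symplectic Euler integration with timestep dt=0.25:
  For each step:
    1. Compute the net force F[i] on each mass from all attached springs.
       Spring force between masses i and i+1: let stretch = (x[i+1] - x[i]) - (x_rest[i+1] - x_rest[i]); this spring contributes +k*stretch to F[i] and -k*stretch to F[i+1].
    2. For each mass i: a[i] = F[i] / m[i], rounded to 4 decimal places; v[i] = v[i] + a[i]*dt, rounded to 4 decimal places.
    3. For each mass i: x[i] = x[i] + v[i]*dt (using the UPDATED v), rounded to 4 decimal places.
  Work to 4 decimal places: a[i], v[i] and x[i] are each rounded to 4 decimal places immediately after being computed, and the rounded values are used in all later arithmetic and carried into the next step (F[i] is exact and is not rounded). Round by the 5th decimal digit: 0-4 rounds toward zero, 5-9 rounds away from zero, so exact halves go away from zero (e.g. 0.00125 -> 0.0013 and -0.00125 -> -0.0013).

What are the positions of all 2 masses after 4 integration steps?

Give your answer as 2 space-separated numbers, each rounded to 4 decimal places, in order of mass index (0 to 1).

Answer: 3.2069 8.3966

Derivation:
Step 0: x=[3.0000 9.0000] v=[-1.0000 0.0000]
Step 1: x=[2.8750 8.9375] v=[-0.5000 -0.2500]
Step 2: x=[2.8828 8.8086] v=[0.0313 -0.5156]
Step 3: x=[3.0064 8.6218] v=[0.4942 -0.7471]
Step 4: x=[3.2069 8.3966] v=[0.8019 -0.9010]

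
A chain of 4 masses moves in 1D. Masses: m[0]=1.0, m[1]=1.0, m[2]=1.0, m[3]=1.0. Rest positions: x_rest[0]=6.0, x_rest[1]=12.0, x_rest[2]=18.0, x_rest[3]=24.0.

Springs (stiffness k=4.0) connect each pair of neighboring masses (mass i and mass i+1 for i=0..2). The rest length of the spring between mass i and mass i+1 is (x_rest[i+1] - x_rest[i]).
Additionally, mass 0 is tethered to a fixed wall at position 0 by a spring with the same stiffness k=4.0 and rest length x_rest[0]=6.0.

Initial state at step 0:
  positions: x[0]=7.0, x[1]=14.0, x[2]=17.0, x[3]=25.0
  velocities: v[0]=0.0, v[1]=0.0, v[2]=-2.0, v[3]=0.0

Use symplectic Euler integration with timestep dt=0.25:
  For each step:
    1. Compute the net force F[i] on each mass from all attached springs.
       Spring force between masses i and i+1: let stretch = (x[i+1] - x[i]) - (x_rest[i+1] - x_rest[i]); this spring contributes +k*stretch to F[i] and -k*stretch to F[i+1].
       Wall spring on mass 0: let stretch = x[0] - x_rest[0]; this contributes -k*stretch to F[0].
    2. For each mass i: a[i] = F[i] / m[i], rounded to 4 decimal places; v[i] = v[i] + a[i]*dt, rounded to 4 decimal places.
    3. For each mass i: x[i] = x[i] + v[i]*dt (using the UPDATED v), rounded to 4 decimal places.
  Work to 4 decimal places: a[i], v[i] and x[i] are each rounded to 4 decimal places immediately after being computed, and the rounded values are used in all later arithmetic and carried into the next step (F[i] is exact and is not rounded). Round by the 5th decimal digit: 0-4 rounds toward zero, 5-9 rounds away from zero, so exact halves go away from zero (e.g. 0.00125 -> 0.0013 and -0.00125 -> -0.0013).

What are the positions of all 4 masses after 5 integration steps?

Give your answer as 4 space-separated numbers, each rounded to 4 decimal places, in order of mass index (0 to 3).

Answer: 4.3428 11.8311 17.6192 24.1055

Derivation:
Step 0: x=[7.0000 14.0000 17.0000 25.0000] v=[0.0000 0.0000 -2.0000 0.0000]
Step 1: x=[7.0000 13.0000 17.7500 24.5000] v=[0.0000 -4.0000 3.0000 -2.0000]
Step 2: x=[6.7500 11.6875 19.0000 23.8125] v=[-1.0000 -5.2500 5.0000 -2.7500]
Step 3: x=[6.0469 10.9688 19.6250 23.4219] v=[-2.8125 -2.8750 2.5000 -1.5625]
Step 4: x=[5.0625 11.1836 19.0352 23.5821] v=[-3.9375 0.8593 -2.3593 0.6406]
Step 5: x=[4.3428 11.8311 17.6192 24.1055] v=[-2.8789 2.5898 -5.6640 2.0937]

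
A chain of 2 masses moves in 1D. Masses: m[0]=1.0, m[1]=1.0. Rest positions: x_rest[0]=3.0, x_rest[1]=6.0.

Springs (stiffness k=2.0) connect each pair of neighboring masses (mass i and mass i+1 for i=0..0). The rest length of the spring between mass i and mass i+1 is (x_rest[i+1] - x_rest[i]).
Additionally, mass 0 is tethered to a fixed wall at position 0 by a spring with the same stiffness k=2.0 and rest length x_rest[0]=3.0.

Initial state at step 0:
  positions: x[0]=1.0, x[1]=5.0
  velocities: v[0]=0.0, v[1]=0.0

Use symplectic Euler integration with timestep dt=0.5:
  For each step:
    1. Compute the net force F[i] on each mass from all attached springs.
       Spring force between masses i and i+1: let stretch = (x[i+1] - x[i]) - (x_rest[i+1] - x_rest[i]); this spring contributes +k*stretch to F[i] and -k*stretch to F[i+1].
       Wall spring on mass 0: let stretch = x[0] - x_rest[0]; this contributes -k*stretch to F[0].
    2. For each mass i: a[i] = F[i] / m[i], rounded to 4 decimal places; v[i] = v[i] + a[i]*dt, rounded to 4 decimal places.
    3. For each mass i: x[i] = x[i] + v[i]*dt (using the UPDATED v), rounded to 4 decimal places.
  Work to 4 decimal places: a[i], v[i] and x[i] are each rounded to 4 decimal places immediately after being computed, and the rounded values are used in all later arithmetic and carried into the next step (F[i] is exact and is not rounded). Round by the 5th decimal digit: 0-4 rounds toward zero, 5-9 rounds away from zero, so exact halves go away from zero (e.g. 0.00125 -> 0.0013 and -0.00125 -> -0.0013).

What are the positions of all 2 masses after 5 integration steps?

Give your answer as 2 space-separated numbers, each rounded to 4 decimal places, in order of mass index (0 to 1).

Answer: 2.6563 7.9375

Derivation:
Step 0: x=[1.0000 5.0000] v=[0.0000 0.0000]
Step 1: x=[2.5000 4.5000] v=[3.0000 -1.0000]
Step 2: x=[3.7500 4.5000] v=[2.5000 0.0000]
Step 3: x=[3.5000 5.6250] v=[-0.5000 2.2500]
Step 4: x=[2.5625 7.1875] v=[-1.8750 3.1250]
Step 5: x=[2.6563 7.9375] v=[0.1875 1.5000]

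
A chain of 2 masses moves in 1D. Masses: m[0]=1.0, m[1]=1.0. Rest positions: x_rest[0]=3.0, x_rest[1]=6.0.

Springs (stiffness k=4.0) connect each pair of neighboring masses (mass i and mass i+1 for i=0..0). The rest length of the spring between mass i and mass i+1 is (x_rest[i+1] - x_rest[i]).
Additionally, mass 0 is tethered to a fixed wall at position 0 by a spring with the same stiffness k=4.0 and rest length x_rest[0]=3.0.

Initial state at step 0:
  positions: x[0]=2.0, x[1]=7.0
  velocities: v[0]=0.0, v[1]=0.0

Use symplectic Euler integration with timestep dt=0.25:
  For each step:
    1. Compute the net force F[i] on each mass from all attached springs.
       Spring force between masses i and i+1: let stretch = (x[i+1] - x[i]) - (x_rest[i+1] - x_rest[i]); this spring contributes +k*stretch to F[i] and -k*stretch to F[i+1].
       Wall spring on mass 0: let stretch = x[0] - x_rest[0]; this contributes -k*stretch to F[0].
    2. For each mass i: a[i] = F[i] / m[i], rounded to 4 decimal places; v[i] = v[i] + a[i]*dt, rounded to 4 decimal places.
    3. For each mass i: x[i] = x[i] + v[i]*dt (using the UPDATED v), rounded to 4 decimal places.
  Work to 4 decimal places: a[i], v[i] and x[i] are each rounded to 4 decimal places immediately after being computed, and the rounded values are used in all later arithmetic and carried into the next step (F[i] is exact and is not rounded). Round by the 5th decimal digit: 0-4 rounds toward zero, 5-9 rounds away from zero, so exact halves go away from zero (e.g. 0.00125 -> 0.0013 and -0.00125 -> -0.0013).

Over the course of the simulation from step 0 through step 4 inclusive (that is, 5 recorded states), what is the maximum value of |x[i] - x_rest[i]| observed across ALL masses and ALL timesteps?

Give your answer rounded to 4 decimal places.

Step 0: x=[2.0000 7.0000] v=[0.0000 0.0000]
Step 1: x=[2.7500 6.5000] v=[3.0000 -2.0000]
Step 2: x=[3.7500 5.8125] v=[4.0000 -2.7500]
Step 3: x=[4.3281 5.3594] v=[2.3125 -1.8125]
Step 4: x=[4.0820 5.3985] v=[-0.9843 0.1562]
Max displacement = 1.3281

Answer: 1.3281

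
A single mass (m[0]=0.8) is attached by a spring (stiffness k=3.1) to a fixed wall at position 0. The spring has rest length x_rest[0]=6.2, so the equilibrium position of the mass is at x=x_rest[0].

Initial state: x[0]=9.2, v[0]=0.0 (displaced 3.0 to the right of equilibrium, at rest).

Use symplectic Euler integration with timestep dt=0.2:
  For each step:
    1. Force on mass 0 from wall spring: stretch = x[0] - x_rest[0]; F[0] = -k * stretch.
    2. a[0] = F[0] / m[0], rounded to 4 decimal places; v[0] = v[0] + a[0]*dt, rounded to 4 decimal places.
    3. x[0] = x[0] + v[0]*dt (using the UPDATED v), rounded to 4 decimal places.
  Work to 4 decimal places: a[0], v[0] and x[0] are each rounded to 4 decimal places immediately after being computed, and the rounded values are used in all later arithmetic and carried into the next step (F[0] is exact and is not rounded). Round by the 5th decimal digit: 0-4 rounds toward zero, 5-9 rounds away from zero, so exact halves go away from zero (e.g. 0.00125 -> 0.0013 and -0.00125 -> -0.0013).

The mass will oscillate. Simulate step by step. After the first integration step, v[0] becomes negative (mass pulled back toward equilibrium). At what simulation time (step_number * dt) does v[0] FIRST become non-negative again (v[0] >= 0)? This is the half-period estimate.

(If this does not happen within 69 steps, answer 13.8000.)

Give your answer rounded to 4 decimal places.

Step 0: x=[9.2000] v=[0.0000]
Step 1: x=[8.7350] v=[-2.3250]
Step 2: x=[7.8771] v=[-4.2896]
Step 3: x=[6.7592] v=[-5.5894]
Step 4: x=[5.5546] v=[-6.0228]
Step 5: x=[4.4501] v=[-5.5226]
Step 6: x=[3.6168] v=[-4.1664]
Step 7: x=[3.1839] v=[-2.1644]
Step 8: x=[3.2185] v=[0.1731]
First v>=0 after going negative at step 8, time=1.6000

Answer: 1.6000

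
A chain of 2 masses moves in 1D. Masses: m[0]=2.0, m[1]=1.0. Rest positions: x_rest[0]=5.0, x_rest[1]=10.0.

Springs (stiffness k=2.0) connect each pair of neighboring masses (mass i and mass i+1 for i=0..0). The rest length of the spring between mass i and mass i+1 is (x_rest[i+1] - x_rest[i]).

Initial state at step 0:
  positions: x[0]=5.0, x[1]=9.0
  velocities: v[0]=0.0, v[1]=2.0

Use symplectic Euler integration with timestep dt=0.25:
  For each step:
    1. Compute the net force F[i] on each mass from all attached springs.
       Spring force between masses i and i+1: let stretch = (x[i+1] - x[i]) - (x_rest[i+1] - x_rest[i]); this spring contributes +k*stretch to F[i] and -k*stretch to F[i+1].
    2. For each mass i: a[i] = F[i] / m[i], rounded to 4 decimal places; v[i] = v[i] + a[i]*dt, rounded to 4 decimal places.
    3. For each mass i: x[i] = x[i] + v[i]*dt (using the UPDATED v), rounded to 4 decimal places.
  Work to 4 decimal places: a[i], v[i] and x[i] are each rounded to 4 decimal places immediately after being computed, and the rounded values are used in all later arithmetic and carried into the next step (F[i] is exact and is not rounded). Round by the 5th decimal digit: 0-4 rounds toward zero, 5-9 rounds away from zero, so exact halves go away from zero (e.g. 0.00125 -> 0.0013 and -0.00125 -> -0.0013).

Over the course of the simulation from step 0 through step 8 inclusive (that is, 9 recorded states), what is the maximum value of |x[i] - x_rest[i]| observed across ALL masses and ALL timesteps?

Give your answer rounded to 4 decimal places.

Step 0: x=[5.0000 9.0000] v=[0.0000 2.0000]
Step 1: x=[4.9375 9.6250] v=[-0.2500 2.5000]
Step 2: x=[4.8555 10.2891] v=[-0.3281 2.6563]
Step 3: x=[4.8006 10.8990] v=[-0.2197 2.4395]
Step 4: x=[4.8143 11.3716] v=[0.0549 1.8903]
Step 5: x=[4.9254 11.6495] v=[0.4442 1.1117]
Step 6: x=[5.1442 11.7119] v=[0.8752 0.2497]
Step 7: x=[5.4610 11.5784] v=[1.2671 -0.5342]
Step 8: x=[5.8476 11.3052] v=[1.5465 -1.0929]
Max displacement = 1.7119

Answer: 1.7119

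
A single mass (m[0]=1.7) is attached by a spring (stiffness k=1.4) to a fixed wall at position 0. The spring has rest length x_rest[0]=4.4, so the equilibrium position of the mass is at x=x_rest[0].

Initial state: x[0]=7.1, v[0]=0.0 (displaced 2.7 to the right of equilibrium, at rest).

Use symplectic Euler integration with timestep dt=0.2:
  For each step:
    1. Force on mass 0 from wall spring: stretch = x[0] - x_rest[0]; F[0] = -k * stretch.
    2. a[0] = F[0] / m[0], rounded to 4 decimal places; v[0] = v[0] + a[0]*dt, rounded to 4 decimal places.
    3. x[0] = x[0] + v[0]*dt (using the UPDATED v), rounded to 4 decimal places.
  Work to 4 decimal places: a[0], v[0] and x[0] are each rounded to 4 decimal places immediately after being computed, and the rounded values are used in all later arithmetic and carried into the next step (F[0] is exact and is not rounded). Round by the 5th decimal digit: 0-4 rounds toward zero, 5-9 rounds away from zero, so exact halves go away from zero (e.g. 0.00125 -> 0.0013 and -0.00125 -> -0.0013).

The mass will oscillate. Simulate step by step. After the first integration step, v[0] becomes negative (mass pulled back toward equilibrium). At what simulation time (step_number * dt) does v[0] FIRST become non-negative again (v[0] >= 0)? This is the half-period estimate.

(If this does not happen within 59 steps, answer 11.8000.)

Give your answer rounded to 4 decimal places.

Answer: 3.6000

Derivation:
Step 0: x=[7.1000] v=[0.0000]
Step 1: x=[7.0111] v=[-0.4447]
Step 2: x=[6.8361] v=[-0.8748]
Step 3: x=[6.5809] v=[-1.2760]
Step 4: x=[6.2539] v=[-1.6352]
Step 5: x=[5.8658] v=[-1.9405]
Step 6: x=[5.4294] v=[-2.1819]
Step 7: x=[4.9591] v=[-2.3514]
Step 8: x=[4.4704] v=[-2.4435]
Step 9: x=[3.9794] v=[-2.4551]
Step 10: x=[3.5022] v=[-2.3858]
Step 11: x=[3.0546] v=[-2.2379]
Step 12: x=[2.6513] v=[-2.0163]
Step 13: x=[2.3056] v=[-1.7283]
Step 14: x=[2.0289] v=[-1.3833]
Step 15: x=[1.8303] v=[-0.9928]
Step 16: x=[1.7164] v=[-0.5696]
Step 17: x=[1.6909] v=[-0.1276]
Step 18: x=[1.7546] v=[0.3186]
First v>=0 after going negative at step 18, time=3.6000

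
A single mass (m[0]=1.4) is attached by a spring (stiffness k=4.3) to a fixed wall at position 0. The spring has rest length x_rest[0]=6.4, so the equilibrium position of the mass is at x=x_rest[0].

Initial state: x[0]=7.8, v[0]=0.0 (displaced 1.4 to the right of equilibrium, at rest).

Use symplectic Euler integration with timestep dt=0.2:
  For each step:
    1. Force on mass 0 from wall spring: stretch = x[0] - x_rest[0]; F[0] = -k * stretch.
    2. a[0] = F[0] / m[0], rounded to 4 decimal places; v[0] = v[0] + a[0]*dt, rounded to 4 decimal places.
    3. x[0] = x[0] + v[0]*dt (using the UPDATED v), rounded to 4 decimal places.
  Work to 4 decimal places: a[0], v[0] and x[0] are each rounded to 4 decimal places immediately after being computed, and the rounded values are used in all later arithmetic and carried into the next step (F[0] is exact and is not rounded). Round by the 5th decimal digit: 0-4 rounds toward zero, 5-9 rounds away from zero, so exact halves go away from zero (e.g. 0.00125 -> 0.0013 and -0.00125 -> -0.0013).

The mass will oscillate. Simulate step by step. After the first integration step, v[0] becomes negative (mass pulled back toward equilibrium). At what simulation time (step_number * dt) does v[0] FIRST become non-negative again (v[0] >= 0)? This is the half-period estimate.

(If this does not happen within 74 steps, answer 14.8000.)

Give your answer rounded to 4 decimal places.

Answer: 1.8000

Derivation:
Step 0: x=[7.8000] v=[0.0000]
Step 1: x=[7.6280] v=[-0.8600]
Step 2: x=[7.3051] v=[-1.6143]
Step 3: x=[6.8710] v=[-2.1703]
Step 4: x=[6.3791] v=[-2.4596]
Step 5: x=[5.8897] v=[-2.4468]
Step 6: x=[5.4630] v=[-2.1333]
Step 7: x=[5.1515] v=[-1.5577]
Step 8: x=[4.9933] v=[-0.7908]
Step 9: x=[5.0080] v=[0.0733]
First v>=0 after going negative at step 9, time=1.8000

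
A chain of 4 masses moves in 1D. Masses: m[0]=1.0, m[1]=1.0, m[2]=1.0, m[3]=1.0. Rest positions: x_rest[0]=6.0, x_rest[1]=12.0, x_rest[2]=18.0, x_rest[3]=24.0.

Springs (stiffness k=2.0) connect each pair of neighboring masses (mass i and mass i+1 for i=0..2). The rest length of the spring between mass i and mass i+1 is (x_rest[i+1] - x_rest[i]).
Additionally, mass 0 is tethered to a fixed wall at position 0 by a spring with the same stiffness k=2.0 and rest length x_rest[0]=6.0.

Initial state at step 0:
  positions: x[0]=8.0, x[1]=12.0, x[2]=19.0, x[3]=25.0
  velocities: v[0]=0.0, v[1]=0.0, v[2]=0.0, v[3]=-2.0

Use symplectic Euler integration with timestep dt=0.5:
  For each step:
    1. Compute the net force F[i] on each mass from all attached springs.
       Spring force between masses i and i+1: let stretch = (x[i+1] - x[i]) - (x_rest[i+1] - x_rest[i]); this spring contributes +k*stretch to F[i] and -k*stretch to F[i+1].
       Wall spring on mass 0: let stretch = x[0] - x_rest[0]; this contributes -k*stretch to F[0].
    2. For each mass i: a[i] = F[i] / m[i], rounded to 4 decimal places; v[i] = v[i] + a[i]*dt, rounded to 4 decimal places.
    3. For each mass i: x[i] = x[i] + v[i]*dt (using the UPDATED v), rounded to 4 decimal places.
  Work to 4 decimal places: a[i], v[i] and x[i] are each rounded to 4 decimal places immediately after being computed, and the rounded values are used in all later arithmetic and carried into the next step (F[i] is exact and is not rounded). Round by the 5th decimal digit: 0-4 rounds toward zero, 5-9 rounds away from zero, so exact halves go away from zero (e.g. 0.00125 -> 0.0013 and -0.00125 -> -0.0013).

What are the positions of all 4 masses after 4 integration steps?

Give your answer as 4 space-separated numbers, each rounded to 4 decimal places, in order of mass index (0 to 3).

Step 0: x=[8.0000 12.0000 19.0000 25.0000] v=[0.0000 0.0000 0.0000 -2.0000]
Step 1: x=[6.0000 13.5000 18.5000 24.0000] v=[-4.0000 3.0000 -1.0000 -2.0000]
Step 2: x=[4.7500 13.7500 18.2500 23.2500] v=[-2.5000 0.5000 -0.5000 -1.5000]
Step 3: x=[5.6250 11.7500 18.2500 23.0000] v=[1.7500 -4.0000 0.0000 -0.5000]
Step 4: x=[6.7500 9.9375 17.3750 23.3750] v=[2.2500 -3.6250 -1.7500 0.7500]

Answer: 6.7500 9.9375 17.3750 23.3750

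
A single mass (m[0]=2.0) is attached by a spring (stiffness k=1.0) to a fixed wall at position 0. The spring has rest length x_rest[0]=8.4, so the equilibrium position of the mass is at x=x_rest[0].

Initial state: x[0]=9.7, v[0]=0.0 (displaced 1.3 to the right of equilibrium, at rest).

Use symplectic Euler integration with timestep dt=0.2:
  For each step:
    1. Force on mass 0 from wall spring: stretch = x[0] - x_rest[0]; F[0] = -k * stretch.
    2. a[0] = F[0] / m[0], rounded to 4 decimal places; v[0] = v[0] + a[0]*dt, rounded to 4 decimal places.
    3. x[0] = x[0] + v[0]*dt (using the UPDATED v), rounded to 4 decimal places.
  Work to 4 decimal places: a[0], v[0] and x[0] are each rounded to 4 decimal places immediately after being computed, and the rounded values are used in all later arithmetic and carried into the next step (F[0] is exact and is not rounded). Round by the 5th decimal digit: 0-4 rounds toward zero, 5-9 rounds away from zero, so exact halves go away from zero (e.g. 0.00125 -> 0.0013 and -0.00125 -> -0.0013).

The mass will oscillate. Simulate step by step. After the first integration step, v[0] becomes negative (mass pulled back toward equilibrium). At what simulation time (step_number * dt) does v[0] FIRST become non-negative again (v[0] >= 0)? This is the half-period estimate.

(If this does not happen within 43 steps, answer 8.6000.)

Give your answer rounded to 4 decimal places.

Answer: 4.6000

Derivation:
Step 0: x=[9.7000] v=[0.0000]
Step 1: x=[9.6740] v=[-0.1300]
Step 2: x=[9.6225] v=[-0.2574]
Step 3: x=[9.5466] v=[-0.3797]
Step 4: x=[9.4477] v=[-0.4944]
Step 5: x=[9.3279] v=[-0.5992]
Step 6: x=[9.1895] v=[-0.6920]
Step 7: x=[9.0353] v=[-0.7710]
Step 8: x=[8.8684] v=[-0.8345]
Step 9: x=[8.6921] v=[-0.8813]
Step 10: x=[8.5100] v=[-0.9105]
Step 11: x=[8.3257] v=[-0.9215]
Step 12: x=[8.1429] v=[-0.9141]
Step 13: x=[7.9652] v=[-0.8884]
Step 14: x=[7.7962] v=[-0.8449]
Step 15: x=[7.6393] v=[-0.7845]
Step 16: x=[7.4976] v=[-0.7084]
Step 17: x=[7.3740] v=[-0.6182]
Step 18: x=[7.2709] v=[-0.5156]
Step 19: x=[7.1904] v=[-0.4027]
Step 20: x=[7.1341] v=[-0.2817]
Step 21: x=[7.1031] v=[-0.1551]
Step 22: x=[7.0980] v=[-0.0254]
Step 23: x=[7.1190] v=[0.1048]
First v>=0 after going negative at step 23, time=4.6000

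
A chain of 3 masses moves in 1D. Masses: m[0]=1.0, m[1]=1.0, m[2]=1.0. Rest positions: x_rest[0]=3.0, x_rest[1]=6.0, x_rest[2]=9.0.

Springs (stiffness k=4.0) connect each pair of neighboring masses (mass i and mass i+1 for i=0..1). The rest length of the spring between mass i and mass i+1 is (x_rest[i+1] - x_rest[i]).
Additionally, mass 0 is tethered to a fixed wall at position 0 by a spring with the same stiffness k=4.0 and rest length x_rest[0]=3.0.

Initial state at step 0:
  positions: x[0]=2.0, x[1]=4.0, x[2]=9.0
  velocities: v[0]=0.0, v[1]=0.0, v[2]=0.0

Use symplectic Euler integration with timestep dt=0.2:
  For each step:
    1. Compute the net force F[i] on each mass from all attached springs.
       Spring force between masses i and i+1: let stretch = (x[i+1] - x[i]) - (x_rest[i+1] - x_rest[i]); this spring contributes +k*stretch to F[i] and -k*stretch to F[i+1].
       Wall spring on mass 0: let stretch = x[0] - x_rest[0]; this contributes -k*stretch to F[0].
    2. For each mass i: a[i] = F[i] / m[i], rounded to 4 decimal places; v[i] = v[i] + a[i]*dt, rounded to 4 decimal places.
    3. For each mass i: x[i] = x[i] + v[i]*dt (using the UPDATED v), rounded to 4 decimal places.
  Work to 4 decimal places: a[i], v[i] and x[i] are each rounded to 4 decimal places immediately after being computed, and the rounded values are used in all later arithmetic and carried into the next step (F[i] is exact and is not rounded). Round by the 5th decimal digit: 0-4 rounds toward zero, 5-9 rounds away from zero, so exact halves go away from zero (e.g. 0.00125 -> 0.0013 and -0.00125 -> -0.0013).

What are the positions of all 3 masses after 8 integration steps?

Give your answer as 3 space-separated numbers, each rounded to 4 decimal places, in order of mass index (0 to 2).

Answer: 3.9711 5.4483 8.8959

Derivation:
Step 0: x=[2.0000 4.0000 9.0000] v=[0.0000 0.0000 0.0000]
Step 1: x=[2.0000 4.4800 8.6800] v=[0.0000 2.4000 -1.6000]
Step 2: x=[2.0768 5.2352 8.1680] v=[0.3840 3.7760 -2.5600]
Step 3: x=[2.3267 5.9543 7.6668] v=[1.2493 3.5955 -2.5062]
Step 4: x=[2.7847 6.3670 7.3716] v=[2.2900 2.0634 -1.4762]
Step 5: x=[3.3703 6.3672 7.3956] v=[2.9281 0.0012 0.1201]
Step 6: x=[3.8962 6.0525 7.7351] v=[2.6294 -1.5736 1.6974]
Step 7: x=[4.1437 5.6620 8.2854] v=[1.2375 -1.9526 2.7513]
Step 8: x=[3.9711 5.4483 8.8959] v=[-0.8628 -1.0685 3.0526]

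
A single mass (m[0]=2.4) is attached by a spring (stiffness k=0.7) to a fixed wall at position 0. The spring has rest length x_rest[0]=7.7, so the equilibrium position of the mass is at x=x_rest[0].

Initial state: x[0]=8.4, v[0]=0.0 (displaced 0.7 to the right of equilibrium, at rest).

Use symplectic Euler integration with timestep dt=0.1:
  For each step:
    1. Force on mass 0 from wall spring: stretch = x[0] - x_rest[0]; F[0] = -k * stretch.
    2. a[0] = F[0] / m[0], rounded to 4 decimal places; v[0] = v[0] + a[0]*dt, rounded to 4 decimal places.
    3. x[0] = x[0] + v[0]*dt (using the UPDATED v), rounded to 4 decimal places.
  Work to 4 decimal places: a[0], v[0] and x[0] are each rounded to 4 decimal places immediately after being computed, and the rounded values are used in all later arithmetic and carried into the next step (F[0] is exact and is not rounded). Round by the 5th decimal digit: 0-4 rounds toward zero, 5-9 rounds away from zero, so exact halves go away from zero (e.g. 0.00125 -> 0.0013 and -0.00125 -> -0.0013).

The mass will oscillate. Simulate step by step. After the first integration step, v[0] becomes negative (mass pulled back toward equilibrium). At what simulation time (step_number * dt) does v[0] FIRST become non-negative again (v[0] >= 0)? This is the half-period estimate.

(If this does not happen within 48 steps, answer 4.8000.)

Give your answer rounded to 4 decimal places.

Step 0: x=[8.4000] v=[0.0000]
Step 1: x=[8.3980] v=[-0.0204]
Step 2: x=[8.3939] v=[-0.0408]
Step 3: x=[8.3878] v=[-0.0610]
Step 4: x=[8.3797] v=[-0.0811]
Step 5: x=[8.3696] v=[-0.1009]
Step 6: x=[8.3576] v=[-0.1204]
Step 7: x=[8.3436] v=[-0.1396]
Step 8: x=[8.3278] v=[-0.1584]
Step 9: x=[8.3101] v=[-0.1767]
Step 10: x=[8.2907] v=[-0.1945]
Step 11: x=[8.2695] v=[-0.2117]
Step 12: x=[8.2467] v=[-0.2283]
Step 13: x=[8.2223] v=[-0.2443]
Step 14: x=[8.1964] v=[-0.2595]
Step 15: x=[8.1690] v=[-0.2740]
Step 16: x=[8.1402] v=[-0.2877]
Step 17: x=[8.1102] v=[-0.3005]
Step 18: x=[8.0790] v=[-0.3125]
Step 19: x=[8.0466] v=[-0.3236]
Step 20: x=[8.0132] v=[-0.3337]
Step 21: x=[7.9789] v=[-0.3428]
Step 22: x=[7.9438] v=[-0.3509]
Step 23: x=[7.9080] v=[-0.3580]
Step 24: x=[7.8716] v=[-0.3641]
Step 25: x=[7.8347] v=[-0.3691]
Step 26: x=[7.7974] v=[-0.3730]
Step 27: x=[7.7598] v=[-0.3758]
Step 28: x=[7.7221] v=[-0.3775]
Step 29: x=[7.6843] v=[-0.3781]
Step 30: x=[7.6465] v=[-0.3776]
Step 31: x=[7.6089] v=[-0.3760]
Step 32: x=[7.5716] v=[-0.3733]
Step 33: x=[7.5346] v=[-0.3696]
Step 34: x=[7.4981] v=[-0.3648]
Step 35: x=[7.4622] v=[-0.3589]
Step 36: x=[7.4270] v=[-0.3520]
Step 37: x=[7.3926] v=[-0.3440]
Step 38: x=[7.3591] v=[-0.3350]
Step 39: x=[7.3266] v=[-0.3251]
Step 40: x=[7.2952] v=[-0.3142]
Step 41: x=[7.2650] v=[-0.3024]
Step 42: x=[7.2360] v=[-0.2897]
Step 43: x=[7.2084] v=[-0.2762]
Step 44: x=[7.1822] v=[-0.2619]
Step 45: x=[7.1575] v=[-0.2468]
Step 46: x=[7.1344] v=[-0.2310]
Step 47: x=[7.1130] v=[-0.2145]
Step 48: x=[7.0933] v=[-0.1974]
v[0] did not become non-negative within 48 steps; using fallback time=4.8000

Answer: 4.8000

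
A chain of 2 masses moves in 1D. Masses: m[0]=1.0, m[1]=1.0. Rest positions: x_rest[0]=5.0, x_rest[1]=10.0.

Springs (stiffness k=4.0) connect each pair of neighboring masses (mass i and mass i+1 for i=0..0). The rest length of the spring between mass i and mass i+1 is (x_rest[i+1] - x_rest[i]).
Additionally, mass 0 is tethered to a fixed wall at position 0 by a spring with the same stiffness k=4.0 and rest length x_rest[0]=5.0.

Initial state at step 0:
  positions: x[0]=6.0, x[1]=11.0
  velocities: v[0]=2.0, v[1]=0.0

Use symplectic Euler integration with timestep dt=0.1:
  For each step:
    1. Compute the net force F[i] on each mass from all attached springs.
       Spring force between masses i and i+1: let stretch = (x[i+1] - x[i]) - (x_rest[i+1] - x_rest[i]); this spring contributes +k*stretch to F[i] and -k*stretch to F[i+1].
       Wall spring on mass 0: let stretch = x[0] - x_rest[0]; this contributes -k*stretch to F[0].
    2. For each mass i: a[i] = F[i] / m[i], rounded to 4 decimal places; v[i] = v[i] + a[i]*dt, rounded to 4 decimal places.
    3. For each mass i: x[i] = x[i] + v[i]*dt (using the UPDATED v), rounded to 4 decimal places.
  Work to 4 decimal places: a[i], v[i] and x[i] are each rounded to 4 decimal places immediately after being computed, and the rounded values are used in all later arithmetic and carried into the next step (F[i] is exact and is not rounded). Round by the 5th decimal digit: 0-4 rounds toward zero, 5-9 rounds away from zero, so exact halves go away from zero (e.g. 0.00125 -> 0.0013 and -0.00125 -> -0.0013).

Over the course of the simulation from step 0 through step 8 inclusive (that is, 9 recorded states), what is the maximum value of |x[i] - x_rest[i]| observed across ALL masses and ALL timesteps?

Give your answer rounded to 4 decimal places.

Step 0: x=[6.0000 11.0000] v=[2.0000 0.0000]
Step 1: x=[6.1600 11.0000] v=[1.6000 0.0000]
Step 2: x=[6.2672 11.0064] v=[1.0720 0.0640]
Step 3: x=[6.3133 11.0232] v=[0.4608 0.1683]
Step 4: x=[6.2952 11.0516] v=[-0.1806 0.2843]
Step 5: x=[6.2156 11.0898] v=[-0.7961 0.3817]
Step 6: x=[6.0823 11.1330] v=[-1.3327 0.4320]
Step 7: x=[5.9078 11.1742] v=[-1.7453 0.4117]
Step 8: x=[5.7076 11.2047] v=[-2.0019 0.3051]
Max displacement = 1.3133

Answer: 1.3133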